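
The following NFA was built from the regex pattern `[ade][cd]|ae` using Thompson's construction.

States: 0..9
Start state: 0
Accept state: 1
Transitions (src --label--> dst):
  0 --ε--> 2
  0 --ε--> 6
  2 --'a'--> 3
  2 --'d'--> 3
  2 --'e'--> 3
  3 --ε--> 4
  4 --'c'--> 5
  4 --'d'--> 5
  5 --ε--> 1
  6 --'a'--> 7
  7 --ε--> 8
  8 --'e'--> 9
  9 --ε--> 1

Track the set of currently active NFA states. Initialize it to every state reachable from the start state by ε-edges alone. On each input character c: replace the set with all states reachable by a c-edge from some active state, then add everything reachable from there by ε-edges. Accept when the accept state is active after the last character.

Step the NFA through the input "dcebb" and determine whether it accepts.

S₀ = ε-closure({0}) = {0,2,6}
'd' @ 1: {3,4}
'c' @ 2: {1,5}  [accepting]
'e' @ 3: {}  — state set empty
rest 'bb' ignored (set empty)
final: {}; accept 1 not in set

Answer: REJECT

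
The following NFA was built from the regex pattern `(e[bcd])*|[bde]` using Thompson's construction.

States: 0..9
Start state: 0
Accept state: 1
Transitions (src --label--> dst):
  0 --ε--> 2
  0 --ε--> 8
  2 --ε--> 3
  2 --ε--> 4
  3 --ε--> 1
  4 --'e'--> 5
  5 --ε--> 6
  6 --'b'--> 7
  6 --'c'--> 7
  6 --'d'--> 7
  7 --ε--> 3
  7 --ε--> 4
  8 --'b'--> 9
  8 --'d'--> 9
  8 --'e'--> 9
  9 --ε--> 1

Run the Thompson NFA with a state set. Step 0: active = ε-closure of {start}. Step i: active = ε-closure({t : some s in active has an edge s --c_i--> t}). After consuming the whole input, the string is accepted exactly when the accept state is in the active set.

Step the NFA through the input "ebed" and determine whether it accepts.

S₀ = ε-closure({0}) = {0,1,2,3,4,8}
'e' @ 1: {1,5,6,9}  ✓accept
'b' @ 2: {1,3,4,7}  ✓accept
'e' @ 3: {5,6}
'd' @ 4: {1,3,4,7}  ✓accept
end set {1,3,4,7} — state 1 in

Answer: ACCEPT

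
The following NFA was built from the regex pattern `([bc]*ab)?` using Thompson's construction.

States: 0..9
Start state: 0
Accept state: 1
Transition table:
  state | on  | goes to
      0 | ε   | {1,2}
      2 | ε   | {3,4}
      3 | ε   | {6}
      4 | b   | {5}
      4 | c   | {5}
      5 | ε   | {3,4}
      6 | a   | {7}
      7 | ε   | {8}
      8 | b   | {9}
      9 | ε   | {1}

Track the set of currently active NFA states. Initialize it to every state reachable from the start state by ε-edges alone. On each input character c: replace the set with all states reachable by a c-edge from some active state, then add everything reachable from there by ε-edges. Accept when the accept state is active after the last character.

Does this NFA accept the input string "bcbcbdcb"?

Answer: REJECT

Steps:
initial (ε-close {0}): {0,1,2,3,4,6}
'b' @ 1: {3,4,5,6}
'c' @ 2: {3,4,5,6}
'b' @ 3: {3,4,5,6}
'c' @ 4: {3,4,5,6}
'b' @ 5: {3,4,5,6}
'd' @ 6: {}  — no active states
rest 'cb' ignored (set empty)
final: {}; accept 1 not in set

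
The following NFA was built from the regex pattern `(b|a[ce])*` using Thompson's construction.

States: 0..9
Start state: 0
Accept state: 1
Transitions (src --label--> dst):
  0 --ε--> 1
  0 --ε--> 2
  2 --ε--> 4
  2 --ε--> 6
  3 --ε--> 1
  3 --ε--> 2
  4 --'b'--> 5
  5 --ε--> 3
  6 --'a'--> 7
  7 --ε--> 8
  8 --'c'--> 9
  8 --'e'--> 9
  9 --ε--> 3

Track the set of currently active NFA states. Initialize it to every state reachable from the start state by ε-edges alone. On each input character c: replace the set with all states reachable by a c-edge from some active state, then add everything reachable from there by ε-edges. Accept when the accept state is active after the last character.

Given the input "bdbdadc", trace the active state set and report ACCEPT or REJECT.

Answer: REJECT

Steps:
initial (ε-close {0}): {0,1,2,4,6}
'b' @ 1: {1,2,3,4,5,6}  [accepting]
'd' @ 2: {}  — no active states
rest 'bdadc' ignored (set empty)
after full input: {}  (accept=1 not in)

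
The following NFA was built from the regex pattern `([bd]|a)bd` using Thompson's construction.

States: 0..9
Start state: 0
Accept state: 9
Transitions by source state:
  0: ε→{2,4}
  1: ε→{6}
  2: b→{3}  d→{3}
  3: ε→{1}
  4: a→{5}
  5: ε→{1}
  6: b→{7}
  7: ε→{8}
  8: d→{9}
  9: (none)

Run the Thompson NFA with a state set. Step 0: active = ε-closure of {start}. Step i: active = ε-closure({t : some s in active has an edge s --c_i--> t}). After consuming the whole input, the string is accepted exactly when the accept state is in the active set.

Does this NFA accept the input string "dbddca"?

Answer: REJECT

Derivation:
initial (ε-close {0}): {0,2,4}
'd' @ 1: {1,3,6}
'b' @ 2: {7,8}
'd' @ 3: {9}  [accepting]
'd' @ 4: {}  — dead — no transitions
rest 'ca' ignored (set empty)
final: {}; accept 9 not in set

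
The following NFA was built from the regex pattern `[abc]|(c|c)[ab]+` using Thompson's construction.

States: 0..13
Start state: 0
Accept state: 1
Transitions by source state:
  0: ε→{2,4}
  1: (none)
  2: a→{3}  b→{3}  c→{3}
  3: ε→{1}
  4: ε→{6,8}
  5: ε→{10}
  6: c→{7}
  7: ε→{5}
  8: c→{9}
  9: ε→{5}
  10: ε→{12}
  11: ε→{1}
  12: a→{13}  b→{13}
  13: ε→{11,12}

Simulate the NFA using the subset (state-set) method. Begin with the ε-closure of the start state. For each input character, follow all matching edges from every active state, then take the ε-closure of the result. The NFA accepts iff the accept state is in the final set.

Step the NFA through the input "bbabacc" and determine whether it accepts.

initial (ε-close {0}): {0,2,4,6,8}
'b' @ 1: {1,3}  [accepting]
'b' @ 2: {}  — state set empty
rest 'abacc' ignored (set empty)
end set {} — state 1 not in

Answer: REJECT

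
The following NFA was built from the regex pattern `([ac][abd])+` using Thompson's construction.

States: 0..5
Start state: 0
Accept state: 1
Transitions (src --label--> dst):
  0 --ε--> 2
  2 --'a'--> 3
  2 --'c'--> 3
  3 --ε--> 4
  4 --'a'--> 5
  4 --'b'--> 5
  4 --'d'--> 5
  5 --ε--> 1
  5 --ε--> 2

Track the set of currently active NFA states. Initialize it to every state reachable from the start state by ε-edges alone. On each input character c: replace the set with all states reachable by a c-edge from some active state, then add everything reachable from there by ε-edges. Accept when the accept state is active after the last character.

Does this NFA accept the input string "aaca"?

Answer: ACCEPT

Derivation:
initial (ε-close {0}): {0,2}
'a' @ 1: {3,4}
'a' @ 2: {1,2,5}  ✓accept
'c' @ 3: {3,4}
'a' @ 4: {1,2,5}  ✓accept
after full input: {1,2,5}  (accept=1 in)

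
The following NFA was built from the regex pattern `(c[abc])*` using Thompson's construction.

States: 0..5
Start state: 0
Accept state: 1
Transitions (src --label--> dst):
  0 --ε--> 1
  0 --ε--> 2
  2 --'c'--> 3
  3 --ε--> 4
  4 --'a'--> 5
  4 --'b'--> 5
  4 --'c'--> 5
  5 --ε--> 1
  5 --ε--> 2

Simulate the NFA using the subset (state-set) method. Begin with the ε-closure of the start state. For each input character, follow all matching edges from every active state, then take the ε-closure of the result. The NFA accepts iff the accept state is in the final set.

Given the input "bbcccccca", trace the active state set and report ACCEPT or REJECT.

start: ε-closure({0}) = {0,1,2}
'b' @ 1: {}  — dead — no transitions
rest 'bcccccca' ignored (set empty)
final: {}; accept 1 not in set

Answer: REJECT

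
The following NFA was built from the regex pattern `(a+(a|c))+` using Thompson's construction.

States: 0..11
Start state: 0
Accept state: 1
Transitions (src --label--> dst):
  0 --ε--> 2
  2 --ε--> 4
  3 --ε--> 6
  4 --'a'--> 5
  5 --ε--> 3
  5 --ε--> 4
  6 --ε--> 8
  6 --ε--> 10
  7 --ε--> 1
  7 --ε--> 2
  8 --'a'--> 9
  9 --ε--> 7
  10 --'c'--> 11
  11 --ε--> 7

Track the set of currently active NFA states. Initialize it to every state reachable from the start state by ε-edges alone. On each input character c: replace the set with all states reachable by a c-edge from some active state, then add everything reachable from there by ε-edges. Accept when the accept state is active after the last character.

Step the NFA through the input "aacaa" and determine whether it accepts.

Answer: ACCEPT

Steps:
initial (ε-close {0}): {0,2,4}
'a' @ 1: {3,4,5,6,8,10}
'a' @ 2: {1,2,3,4,5,6,7,8,9,10}  ✓accept
'c' @ 3: {1,2,4,7,11}  ✓accept
'a' @ 4: {3,4,5,6,8,10}
'a' @ 5: {1,2,3,4,5,6,7,8,9,10}  ✓accept
end set {1,2,3,4,5,6,7,8,9,10} — state 1 in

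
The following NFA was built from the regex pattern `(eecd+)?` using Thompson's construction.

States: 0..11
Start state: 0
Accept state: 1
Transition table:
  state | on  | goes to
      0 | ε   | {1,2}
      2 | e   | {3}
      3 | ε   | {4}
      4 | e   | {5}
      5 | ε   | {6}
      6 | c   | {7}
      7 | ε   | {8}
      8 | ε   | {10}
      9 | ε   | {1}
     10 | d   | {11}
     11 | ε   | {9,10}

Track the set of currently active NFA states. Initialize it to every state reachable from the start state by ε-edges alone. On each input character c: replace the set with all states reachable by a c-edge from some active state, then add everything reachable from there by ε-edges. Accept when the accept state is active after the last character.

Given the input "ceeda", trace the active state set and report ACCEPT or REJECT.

Answer: REJECT

Derivation:
initial (ε-close {0}): {0,1,2}
'c' @ 1: {}  — no active states
rest 'eeda' ignored (set empty)
end set {} — state 1 not in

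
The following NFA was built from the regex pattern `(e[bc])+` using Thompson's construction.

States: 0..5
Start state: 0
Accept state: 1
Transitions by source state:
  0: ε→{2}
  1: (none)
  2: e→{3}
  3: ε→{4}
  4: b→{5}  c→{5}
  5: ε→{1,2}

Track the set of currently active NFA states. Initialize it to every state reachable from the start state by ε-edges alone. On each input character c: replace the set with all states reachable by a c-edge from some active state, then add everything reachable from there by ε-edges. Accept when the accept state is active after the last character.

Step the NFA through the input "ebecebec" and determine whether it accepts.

initial (ε-close {0}): {0,2}
'e' @ 1: {3,4}
'b' @ 2: {1,2,5}  [accepting]
'e' @ 3: {3,4}
'c' @ 4: {1,2,5}  [accepting]
'e' @ 5: {3,4}
'b' @ 6: {1,2,5}  [accepting]
'e' @ 7: {3,4}
'c' @ 8: {1,2,5}  [accepting]
end set {1,2,5} — state 1 in

Answer: ACCEPT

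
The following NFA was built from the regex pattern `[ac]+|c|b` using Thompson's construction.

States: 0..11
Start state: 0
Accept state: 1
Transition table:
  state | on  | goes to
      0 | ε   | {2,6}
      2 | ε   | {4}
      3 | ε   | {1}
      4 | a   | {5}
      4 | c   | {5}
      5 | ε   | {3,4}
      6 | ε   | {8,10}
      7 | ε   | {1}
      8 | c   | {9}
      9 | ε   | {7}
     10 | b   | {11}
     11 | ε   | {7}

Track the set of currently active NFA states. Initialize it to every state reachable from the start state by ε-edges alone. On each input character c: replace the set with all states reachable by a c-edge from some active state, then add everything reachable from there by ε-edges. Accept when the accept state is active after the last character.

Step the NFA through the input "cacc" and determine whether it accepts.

Answer: ACCEPT

Derivation:
start: ε-closure({0}) = {0,2,4,6,8,10}
'c' @ 1: {1,3,4,5,7,9}  (accept∈set)
'a' @ 2: {1,3,4,5}  (accept∈set)
'c' @ 3: {1,3,4,5}  (accept∈set)
'c' @ 4: {1,3,4,5}  (accept∈set)
end set {1,3,4,5} — state 1 in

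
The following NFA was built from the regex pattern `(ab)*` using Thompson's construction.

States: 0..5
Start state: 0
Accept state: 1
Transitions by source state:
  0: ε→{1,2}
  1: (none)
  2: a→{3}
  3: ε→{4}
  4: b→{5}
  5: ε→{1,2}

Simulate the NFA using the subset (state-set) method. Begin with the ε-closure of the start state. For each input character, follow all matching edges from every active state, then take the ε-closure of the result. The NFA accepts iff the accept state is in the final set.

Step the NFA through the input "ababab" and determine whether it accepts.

Answer: ACCEPT

Trace:
start: ε-closure({0}) = {0,1,2}
'a' @ 1: {3,4}
'b' @ 2: {1,2,5}  (accept∈set)
'a' @ 3: {3,4}
'b' @ 4: {1,2,5}  (accept∈set)
'a' @ 5: {3,4}
'b' @ 6: {1,2,5}  (accept∈set)
after full input: {1,2,5}  (accept=1 in)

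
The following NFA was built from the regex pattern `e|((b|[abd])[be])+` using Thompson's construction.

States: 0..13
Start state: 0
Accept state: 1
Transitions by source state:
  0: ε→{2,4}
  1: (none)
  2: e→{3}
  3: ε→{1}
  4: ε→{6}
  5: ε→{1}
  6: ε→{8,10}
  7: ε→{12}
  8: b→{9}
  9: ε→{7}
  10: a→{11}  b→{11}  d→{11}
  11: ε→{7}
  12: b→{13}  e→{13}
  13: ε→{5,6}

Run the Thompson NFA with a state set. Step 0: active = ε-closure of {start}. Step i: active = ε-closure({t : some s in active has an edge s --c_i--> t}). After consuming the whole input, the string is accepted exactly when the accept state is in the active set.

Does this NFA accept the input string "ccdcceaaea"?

S₀ = ε-closure({0}) = {0,2,4,6,8,10}
'c' @ 1: {}  — dead — no transitions
rest 'cdcceaaea' ignored (set empty)
end set {} — state 1 not in

Answer: REJECT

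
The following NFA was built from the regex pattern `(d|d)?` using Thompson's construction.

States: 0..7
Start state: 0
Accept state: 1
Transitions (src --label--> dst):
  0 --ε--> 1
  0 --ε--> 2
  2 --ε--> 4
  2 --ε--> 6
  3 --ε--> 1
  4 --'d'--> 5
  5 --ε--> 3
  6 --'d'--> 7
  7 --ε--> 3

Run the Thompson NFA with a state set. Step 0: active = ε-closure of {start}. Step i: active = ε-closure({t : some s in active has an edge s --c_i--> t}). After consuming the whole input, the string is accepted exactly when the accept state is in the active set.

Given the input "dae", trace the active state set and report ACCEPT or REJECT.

start: ε-closure({0}) = {0,1,2,4,6}
'd' @ 1: {1,3,5,7}  [accepting]
'a' @ 2: {}  — dead — no transitions
rest 'e' ignored (set empty)
after full input: {}  (accept=1 not in)

Answer: REJECT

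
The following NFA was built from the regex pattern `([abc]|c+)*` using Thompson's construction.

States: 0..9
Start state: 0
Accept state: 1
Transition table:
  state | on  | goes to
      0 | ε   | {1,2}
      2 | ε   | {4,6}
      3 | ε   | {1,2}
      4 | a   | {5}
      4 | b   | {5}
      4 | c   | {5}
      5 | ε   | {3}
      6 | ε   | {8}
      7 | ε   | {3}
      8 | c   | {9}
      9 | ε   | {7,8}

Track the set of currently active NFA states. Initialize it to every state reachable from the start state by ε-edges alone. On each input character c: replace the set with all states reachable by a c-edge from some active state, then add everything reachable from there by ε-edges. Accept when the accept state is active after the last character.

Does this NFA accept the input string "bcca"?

start: ε-closure({0}) = {0,1,2,4,6,8}
'b' @ 1: {1,2,3,4,5,6,8}  (accept∈set)
'c' @ 2: {1,2,3,4,5,6,7,8,9}  (accept∈set)
'c' @ 3: {1,2,3,4,5,6,7,8,9}  (accept∈set)
'a' @ 4: {1,2,3,4,5,6,8}  (accept∈set)
after full input: {1,2,3,4,5,6,8}  (accept=1 in)

Answer: ACCEPT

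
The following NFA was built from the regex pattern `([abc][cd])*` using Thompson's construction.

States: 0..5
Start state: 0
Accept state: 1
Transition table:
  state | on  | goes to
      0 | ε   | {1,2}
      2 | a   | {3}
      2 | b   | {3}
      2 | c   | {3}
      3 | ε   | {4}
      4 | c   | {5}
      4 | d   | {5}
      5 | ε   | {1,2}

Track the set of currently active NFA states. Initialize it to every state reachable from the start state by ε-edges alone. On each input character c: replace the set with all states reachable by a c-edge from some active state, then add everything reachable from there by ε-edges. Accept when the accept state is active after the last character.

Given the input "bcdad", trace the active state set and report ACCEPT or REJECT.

Answer: REJECT

Trace:
start: ε-closure({0}) = {0,1,2}
'b' @ 1: {3,4}
'c' @ 2: {1,2,5}  (accept∈set)
'd' @ 3: {}  — state set empty
rest 'ad' ignored (set empty)
final: {}; accept 1 not in set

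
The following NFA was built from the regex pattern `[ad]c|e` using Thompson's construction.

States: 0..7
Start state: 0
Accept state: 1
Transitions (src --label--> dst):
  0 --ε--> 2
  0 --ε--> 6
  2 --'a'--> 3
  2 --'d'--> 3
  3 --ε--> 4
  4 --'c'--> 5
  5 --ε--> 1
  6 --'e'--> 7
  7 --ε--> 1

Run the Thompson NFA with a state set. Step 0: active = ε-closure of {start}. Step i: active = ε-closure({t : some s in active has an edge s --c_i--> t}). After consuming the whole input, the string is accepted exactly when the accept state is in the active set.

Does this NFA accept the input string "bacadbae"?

Answer: REJECT

Steps:
S₀ = ε-closure({0}) = {0,2,6}
'b' @ 1: {}  — no active states
rest 'acadbae' ignored (set empty)
final: {}; accept 1 not in set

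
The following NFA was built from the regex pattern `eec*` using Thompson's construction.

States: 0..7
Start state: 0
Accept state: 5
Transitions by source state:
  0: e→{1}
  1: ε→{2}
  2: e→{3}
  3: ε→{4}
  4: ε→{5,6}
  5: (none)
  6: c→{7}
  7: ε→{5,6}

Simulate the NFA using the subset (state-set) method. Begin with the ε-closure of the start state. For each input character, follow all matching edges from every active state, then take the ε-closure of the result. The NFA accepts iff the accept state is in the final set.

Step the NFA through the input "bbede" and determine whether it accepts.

Answer: REJECT

Derivation:
start: ε-closure({0}) = {0}
'b' @ 1: {}  — no active states
rest 'bede' ignored (set empty)
after full input: {}  (accept=5 not in)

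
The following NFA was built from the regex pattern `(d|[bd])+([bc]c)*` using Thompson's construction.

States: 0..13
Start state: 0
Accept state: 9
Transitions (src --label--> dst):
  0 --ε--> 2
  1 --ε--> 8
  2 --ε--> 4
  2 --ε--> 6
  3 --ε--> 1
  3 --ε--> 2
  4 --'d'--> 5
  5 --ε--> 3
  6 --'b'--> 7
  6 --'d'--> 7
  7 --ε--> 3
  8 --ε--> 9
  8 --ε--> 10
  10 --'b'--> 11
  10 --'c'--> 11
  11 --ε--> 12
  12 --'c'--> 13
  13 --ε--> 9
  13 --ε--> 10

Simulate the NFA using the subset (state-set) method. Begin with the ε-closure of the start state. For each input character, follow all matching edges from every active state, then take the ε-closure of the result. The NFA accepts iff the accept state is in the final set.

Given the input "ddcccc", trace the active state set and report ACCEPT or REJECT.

Answer: ACCEPT

Trace:
S₀ = ε-closure({0}) = {0,2,4,6}
'd' @ 1: {1,2,3,4,5,6,7,8,9,10}  (accept∈set)
'd' @ 2: {1,2,3,4,5,6,7,8,9,10}  (accept∈set)
'c' @ 3: {11,12}
'c' @ 4: {9,10,13}  (accept∈set)
'c' @ 5: {11,12}
'c' @ 6: {9,10,13}  (accept∈set)
end set {9,10,13} — state 9 in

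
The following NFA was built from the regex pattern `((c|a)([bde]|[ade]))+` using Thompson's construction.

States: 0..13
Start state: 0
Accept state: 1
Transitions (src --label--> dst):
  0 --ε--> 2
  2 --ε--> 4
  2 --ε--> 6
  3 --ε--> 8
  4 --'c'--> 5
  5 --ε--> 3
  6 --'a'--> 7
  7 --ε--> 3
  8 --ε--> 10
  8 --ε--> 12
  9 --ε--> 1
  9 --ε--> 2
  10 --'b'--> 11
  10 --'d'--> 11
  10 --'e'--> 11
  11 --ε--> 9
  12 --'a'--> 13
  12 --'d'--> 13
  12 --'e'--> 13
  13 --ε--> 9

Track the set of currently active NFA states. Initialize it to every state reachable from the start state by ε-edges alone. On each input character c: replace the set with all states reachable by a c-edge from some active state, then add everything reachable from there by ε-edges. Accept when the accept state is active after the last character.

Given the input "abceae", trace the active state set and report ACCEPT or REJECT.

Answer: ACCEPT

Steps:
start: ε-closure({0}) = {0,2,4,6}
'a' @ 1: {3,7,8,10,12}
'b' @ 2: {1,2,4,6,9,11}  (accept∈set)
'c' @ 3: {3,5,8,10,12}
'e' @ 4: {1,2,4,6,9,11,13}  (accept∈set)
'a' @ 5: {3,7,8,10,12}
'e' @ 6: {1,2,4,6,9,11,13}  (accept∈set)
after full input: {1,2,4,6,9,11,13}  (accept=1 in)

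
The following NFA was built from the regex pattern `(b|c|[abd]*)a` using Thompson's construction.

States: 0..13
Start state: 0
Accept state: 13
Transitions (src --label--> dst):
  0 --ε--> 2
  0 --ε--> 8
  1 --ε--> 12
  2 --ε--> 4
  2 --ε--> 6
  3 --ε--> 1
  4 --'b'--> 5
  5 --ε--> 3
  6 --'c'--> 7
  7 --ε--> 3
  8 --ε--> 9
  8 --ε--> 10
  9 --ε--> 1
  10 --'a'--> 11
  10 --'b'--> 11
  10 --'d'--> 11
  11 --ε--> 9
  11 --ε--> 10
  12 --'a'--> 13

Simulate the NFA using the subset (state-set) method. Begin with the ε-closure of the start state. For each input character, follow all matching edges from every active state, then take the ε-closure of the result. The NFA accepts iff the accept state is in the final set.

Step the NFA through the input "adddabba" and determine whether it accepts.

start: ε-closure({0}) = {0,1,2,4,6,8,9,10,12}
'a' @ 1: {1,9,10,11,12,13}  (accept∈set)
'd' @ 2: {1,9,10,11,12}
'd' @ 3: {1,9,10,11,12}
'd' @ 4: {1,9,10,11,12}
'a' @ 5: {1,9,10,11,12,13}  (accept∈set)
'b' @ 6: {1,9,10,11,12}
'b' @ 7: {1,9,10,11,12}
'a' @ 8: {1,9,10,11,12,13}  (accept∈set)
final: {1,9,10,11,12,13}; accept 13 in set

Answer: ACCEPT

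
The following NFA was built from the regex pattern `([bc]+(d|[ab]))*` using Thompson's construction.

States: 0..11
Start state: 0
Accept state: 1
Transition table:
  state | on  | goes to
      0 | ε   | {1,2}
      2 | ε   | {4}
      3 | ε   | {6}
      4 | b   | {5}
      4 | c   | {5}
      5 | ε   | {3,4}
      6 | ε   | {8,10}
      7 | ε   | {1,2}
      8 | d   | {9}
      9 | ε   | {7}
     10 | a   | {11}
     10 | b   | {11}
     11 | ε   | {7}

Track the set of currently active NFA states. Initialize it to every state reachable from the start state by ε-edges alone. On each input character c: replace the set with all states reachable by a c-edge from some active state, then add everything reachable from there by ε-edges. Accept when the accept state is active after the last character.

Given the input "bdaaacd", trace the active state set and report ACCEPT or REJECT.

Answer: REJECT

Derivation:
initial (ε-close {0}): {0,1,2,4}
'b' @ 1: {3,4,5,6,8,10}
'd' @ 2: {1,2,4,7,9}  ✓accept
'a' @ 3: {}  — no active states
rest 'aacd' ignored (set empty)
after full input: {}  (accept=1 not in)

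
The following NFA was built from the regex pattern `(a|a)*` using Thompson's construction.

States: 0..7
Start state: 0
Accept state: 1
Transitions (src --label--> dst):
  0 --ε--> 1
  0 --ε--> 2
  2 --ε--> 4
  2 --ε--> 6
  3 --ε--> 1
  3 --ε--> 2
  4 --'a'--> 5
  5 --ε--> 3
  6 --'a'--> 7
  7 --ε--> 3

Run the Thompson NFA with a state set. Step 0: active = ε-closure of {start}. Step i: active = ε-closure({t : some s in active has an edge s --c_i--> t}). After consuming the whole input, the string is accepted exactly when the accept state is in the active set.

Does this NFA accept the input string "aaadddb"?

initial (ε-close {0}): {0,1,2,4,6}
'a' @ 1: {1,2,3,4,5,6,7}  (accept∈set)
'a' @ 2: {1,2,3,4,5,6,7}  (accept∈set)
'a' @ 3: {1,2,3,4,5,6,7}  (accept∈set)
'd' @ 4: {}  — no active states
rest 'ddb' ignored (set empty)
after full input: {}  (accept=1 not in)

Answer: REJECT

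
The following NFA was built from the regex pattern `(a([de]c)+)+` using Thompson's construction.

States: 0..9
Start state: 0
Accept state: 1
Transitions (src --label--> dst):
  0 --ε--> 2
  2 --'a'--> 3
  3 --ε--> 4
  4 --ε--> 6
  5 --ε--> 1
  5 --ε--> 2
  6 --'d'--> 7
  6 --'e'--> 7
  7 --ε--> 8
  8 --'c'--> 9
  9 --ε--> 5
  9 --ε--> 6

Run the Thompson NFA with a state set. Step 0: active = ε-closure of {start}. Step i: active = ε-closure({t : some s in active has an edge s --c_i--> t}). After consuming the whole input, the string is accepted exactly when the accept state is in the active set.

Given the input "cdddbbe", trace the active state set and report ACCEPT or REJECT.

Answer: REJECT

Trace:
start: ε-closure({0}) = {0,2}
'c' @ 1: {}  — state set empty
rest 'dddbbe' ignored (set empty)
after full input: {}  (accept=1 not in)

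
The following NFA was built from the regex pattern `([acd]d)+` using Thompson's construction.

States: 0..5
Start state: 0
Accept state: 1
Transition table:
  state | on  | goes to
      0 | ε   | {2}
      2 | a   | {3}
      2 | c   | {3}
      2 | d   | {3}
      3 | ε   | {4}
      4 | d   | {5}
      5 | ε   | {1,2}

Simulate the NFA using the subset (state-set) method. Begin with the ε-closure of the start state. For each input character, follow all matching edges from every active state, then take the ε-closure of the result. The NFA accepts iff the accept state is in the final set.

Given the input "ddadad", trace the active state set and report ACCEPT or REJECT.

initial (ε-close {0}): {0,2}
'd' @ 1: {3,4}
'd' @ 2: {1,2,5}  (accept∈set)
'a' @ 3: {3,4}
'd' @ 4: {1,2,5}  (accept∈set)
'a' @ 5: {3,4}
'd' @ 6: {1,2,5}  (accept∈set)
after full input: {1,2,5}  (accept=1 in)

Answer: ACCEPT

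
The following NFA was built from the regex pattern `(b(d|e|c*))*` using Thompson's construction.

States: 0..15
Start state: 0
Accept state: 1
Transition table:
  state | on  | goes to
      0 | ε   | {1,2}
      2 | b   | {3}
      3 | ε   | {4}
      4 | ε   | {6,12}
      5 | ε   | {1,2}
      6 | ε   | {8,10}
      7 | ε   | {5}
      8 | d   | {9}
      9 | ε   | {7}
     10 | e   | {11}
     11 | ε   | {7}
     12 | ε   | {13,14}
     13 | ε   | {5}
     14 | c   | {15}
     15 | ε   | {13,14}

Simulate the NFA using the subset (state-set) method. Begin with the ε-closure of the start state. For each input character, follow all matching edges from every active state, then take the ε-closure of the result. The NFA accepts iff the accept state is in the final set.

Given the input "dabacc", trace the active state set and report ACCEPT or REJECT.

S₀ = ε-closure({0}) = {0,1,2}
'd' @ 1: {}  — no active states
rest 'abacc' ignored (set empty)
final: {}; accept 1 not in set

Answer: REJECT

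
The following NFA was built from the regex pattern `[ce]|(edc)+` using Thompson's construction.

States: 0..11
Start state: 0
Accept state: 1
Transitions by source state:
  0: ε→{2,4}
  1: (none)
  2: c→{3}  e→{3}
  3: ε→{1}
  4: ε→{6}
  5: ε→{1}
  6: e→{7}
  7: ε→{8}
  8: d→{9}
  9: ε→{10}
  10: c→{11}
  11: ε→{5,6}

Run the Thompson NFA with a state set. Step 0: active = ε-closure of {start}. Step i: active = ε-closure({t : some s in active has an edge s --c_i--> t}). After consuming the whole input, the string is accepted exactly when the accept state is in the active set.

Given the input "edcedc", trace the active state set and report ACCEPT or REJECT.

start: ε-closure({0}) = {0,2,4,6}
'e' @ 1: {1,3,7,8}  ✓accept
'd' @ 2: {9,10}
'c' @ 3: {1,5,6,11}  ✓accept
'e' @ 4: {7,8}
'd' @ 5: {9,10}
'c' @ 6: {1,5,6,11}  ✓accept
final: {1,5,6,11}; accept 1 in set

Answer: ACCEPT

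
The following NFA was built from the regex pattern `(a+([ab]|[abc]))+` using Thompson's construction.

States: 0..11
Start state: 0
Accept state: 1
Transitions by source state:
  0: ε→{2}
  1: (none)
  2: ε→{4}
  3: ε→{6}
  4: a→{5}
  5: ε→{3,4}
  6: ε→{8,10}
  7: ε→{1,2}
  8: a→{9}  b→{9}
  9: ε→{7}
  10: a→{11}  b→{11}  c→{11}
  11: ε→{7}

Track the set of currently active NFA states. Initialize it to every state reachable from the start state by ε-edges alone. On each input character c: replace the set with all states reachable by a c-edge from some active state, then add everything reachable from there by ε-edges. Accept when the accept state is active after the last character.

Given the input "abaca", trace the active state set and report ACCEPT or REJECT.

Answer: REJECT

Steps:
start: ε-closure({0}) = {0,2,4}
'a' @ 1: {3,4,5,6,8,10}
'b' @ 2: {1,2,4,7,9,11}  [accepting]
'a' @ 3: {3,4,5,6,8,10}
'c' @ 4: {1,2,4,7,11}  [accepting]
'a' @ 5: {3,4,5,6,8,10}
after full input: {3,4,5,6,8,10}  (accept=1 not in)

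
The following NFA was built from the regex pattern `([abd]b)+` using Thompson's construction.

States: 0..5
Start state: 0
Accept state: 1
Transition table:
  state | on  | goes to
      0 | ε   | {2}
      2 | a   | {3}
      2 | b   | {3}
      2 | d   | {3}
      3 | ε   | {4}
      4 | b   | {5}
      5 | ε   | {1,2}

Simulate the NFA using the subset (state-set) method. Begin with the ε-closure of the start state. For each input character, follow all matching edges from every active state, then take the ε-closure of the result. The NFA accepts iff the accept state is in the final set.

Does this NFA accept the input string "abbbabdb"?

Answer: ACCEPT

Trace:
initial (ε-close {0}): {0,2}
'a' @ 1: {3,4}
'b' @ 2: {1,2,5}  ✓accept
'b' @ 3: {3,4}
'b' @ 4: {1,2,5}  ✓accept
'a' @ 5: {3,4}
'b' @ 6: {1,2,5}  ✓accept
'd' @ 7: {3,4}
'b' @ 8: {1,2,5}  ✓accept
final: {1,2,5}; accept 1 in set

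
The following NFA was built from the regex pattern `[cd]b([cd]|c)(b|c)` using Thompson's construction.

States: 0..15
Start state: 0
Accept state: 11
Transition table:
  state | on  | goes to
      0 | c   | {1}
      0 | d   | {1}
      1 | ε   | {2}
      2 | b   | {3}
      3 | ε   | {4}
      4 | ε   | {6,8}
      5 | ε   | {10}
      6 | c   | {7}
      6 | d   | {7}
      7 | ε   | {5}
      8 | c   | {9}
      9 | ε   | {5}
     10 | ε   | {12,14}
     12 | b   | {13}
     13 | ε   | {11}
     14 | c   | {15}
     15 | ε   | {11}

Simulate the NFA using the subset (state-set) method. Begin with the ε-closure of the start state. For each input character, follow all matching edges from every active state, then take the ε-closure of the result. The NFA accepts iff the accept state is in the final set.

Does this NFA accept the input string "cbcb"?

start: ε-closure({0}) = {0}
'c' @ 1: {1,2}
'b' @ 2: {3,4,6,8}
'c' @ 3: {5,7,9,10,12,14}
'b' @ 4: {11,13}  ✓accept
after full input: {11,13}  (accept=11 in)

Answer: ACCEPT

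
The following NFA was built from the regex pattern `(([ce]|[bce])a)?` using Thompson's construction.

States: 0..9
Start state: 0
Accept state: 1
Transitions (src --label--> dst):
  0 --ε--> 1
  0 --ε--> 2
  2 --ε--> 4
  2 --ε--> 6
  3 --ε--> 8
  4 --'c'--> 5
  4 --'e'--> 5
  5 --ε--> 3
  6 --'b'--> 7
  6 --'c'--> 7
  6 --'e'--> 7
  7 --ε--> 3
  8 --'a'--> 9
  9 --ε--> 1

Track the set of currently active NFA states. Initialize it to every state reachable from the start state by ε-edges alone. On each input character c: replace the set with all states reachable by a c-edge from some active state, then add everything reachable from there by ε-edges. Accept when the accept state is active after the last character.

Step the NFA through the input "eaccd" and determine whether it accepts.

initial (ε-close {0}): {0,1,2,4,6}
'e' @ 1: {3,5,7,8}
'a' @ 2: {1,9}  [accepting]
'c' @ 3: {}  — state set empty
rest 'cd' ignored (set empty)
after full input: {}  (accept=1 not in)

Answer: REJECT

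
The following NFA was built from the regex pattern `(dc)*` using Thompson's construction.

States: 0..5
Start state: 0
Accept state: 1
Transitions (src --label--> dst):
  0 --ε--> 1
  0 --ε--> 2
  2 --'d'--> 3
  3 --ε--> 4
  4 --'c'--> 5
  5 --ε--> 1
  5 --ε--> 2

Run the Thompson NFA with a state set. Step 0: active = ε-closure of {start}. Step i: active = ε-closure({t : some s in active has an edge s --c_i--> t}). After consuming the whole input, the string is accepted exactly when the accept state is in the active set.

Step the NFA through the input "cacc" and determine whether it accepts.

start: ε-closure({0}) = {0,1,2}
'c' @ 1: {}  — state set empty
rest 'acc' ignored (set empty)
end set {} — state 1 not in

Answer: REJECT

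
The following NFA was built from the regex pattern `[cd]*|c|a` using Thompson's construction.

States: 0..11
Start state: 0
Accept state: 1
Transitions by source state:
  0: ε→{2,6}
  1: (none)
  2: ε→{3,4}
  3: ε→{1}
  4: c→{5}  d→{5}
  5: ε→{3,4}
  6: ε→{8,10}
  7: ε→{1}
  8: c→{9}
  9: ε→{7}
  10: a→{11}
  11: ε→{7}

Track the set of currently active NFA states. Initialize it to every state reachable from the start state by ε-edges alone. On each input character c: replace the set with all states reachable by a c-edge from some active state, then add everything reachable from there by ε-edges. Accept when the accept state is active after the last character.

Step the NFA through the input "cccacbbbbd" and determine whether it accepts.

initial (ε-close {0}): {0,1,2,3,4,6,8,10}
'c' @ 1: {1,3,4,5,7,9}  (accept∈set)
'c' @ 2: {1,3,4,5}  (accept∈set)
'c' @ 3: {1,3,4,5}  (accept∈set)
'a' @ 4: {}  — no active states
rest 'cbbbbd' ignored (set empty)
end set {} — state 1 not in

Answer: REJECT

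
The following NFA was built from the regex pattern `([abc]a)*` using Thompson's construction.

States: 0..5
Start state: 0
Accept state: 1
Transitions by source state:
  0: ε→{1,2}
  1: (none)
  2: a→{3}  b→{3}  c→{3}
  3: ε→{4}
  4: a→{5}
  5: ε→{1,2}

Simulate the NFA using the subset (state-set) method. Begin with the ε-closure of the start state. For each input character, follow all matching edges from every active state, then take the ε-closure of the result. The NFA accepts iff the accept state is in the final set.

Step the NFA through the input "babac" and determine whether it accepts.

Answer: REJECT

Derivation:
S₀ = ε-closure({0}) = {0,1,2}
'b' @ 1: {3,4}
'a' @ 2: {1,2,5}  (accept∈set)
'b' @ 3: {3,4}
'a' @ 4: {1,2,5}  (accept∈set)
'c' @ 5: {3,4}
final: {3,4}; accept 1 not in set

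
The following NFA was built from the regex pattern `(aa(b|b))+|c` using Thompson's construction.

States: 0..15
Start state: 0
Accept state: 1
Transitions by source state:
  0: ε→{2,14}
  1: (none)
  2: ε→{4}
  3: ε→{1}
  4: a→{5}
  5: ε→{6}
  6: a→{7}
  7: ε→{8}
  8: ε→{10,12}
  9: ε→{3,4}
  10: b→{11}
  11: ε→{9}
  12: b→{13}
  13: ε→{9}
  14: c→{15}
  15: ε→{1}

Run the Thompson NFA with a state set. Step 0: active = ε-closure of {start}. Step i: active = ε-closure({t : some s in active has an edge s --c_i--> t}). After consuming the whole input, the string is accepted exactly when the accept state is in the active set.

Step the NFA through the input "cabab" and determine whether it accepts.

Answer: REJECT

Derivation:
S₀ = ε-closure({0}) = {0,2,4,14}
'c' @ 1: {1,15}  [accepting]
'a' @ 2: {}  — dead — no transitions
rest 'bab' ignored (set empty)
after full input: {}  (accept=1 not in)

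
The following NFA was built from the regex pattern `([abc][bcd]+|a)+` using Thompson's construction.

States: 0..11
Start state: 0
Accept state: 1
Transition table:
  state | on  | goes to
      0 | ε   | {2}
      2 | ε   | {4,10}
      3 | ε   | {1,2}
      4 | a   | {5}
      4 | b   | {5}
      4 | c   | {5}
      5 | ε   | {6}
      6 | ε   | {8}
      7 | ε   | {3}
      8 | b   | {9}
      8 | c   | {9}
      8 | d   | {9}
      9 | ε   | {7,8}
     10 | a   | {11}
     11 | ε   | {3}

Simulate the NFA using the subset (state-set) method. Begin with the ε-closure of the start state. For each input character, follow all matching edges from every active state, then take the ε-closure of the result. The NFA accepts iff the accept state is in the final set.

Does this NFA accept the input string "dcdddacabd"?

initial (ε-close {0}): {0,2,4,10}
'd' @ 1: {}  — dead — no transitions
rest 'cdddacabd' ignored (set empty)
end set {} — state 1 not in

Answer: REJECT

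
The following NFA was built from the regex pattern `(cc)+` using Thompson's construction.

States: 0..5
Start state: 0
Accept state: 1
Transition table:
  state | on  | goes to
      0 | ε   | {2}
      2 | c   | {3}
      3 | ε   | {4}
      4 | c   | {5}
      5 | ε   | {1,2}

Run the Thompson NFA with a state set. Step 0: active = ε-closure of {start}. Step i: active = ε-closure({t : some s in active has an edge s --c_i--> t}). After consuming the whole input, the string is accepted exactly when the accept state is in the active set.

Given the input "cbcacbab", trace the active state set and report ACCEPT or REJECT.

Answer: REJECT

Steps:
initial (ε-close {0}): {0,2}
'c' @ 1: {3,4}
'b' @ 2: {}  — no active states
rest 'cacbab' ignored (set empty)
after full input: {}  (accept=1 not in)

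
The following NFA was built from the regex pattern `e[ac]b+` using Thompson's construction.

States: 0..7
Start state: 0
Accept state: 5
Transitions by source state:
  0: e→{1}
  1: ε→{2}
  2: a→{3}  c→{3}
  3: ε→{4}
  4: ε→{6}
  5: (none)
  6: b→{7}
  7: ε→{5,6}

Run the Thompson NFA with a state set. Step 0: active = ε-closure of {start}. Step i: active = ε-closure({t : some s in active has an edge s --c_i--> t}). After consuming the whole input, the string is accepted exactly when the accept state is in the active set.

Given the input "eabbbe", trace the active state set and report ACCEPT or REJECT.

Answer: REJECT

Derivation:
initial (ε-close {0}): {0}
'e' @ 1: {1,2}
'a' @ 2: {3,4,6}
'b' @ 3: {5,6,7}  (accept∈set)
'b' @ 4: {5,6,7}  (accept∈set)
'b' @ 5: {5,6,7}  (accept∈set)
'e' @ 6: {}  — dead — no transitions
after full input: {}  (accept=5 not in)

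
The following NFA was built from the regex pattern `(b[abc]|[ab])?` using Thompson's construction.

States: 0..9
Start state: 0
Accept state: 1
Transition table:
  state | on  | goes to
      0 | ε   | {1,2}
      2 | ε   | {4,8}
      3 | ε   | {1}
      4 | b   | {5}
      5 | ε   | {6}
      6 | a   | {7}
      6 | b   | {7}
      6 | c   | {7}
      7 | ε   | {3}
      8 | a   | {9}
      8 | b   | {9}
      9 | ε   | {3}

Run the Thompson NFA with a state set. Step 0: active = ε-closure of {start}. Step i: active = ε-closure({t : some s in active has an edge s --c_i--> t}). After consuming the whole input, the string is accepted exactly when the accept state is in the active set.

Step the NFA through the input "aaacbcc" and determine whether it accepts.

Answer: REJECT

Trace:
initial (ε-close {0}): {0,1,2,4,8}
'a' @ 1: {1,3,9}  ✓accept
'a' @ 2: {}  — no active states
rest 'acbcc' ignored (set empty)
final: {}; accept 1 not in set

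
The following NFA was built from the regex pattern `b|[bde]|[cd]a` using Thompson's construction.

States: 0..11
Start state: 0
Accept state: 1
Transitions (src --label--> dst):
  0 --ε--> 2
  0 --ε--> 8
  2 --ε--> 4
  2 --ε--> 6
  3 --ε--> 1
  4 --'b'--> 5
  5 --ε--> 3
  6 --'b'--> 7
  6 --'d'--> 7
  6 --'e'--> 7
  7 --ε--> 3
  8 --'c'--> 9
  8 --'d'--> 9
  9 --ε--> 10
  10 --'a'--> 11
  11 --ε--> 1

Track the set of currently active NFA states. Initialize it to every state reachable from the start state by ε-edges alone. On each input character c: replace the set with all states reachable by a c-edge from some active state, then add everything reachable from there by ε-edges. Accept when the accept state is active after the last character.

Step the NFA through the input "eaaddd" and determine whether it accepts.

start: ε-closure({0}) = {0,2,4,6,8}
'e' @ 1: {1,3,7}  ✓accept
'a' @ 2: {}  — state set empty
rest 'addd' ignored (set empty)
end set {} — state 1 not in

Answer: REJECT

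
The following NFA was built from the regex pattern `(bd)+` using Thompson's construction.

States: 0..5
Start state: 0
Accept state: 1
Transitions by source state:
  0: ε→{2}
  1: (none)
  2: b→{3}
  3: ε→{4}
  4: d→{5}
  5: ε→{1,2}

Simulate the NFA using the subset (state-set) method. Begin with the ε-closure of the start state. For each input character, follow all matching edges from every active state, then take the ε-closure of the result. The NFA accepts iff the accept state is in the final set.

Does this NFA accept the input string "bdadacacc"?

Answer: REJECT

Derivation:
S₀ = ε-closure({0}) = {0,2}
'b' @ 1: {3,4}
'd' @ 2: {1,2,5}  (accept∈set)
'a' @ 3: {}  — dead — no transitions
rest 'dacacc' ignored (set empty)
end set {} — state 1 not in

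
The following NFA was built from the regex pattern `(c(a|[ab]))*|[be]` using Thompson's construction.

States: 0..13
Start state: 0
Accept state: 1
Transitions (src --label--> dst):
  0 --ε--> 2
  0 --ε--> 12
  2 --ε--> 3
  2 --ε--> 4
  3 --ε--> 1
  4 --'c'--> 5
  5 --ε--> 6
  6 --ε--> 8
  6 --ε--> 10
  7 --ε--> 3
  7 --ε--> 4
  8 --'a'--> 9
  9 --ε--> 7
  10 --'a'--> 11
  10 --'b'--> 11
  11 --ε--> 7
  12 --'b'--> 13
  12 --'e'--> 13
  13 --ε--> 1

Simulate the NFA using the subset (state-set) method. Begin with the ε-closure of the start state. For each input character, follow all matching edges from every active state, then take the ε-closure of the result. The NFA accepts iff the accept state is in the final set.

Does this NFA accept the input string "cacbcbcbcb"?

start: ε-closure({0}) = {0,1,2,3,4,12}
'c' @ 1: {5,6,8,10}
'a' @ 2: {1,3,4,7,9,11}  (accept∈set)
'c' @ 3: {5,6,8,10}
'b' @ 4: {1,3,4,7,11}  (accept∈set)
'c' @ 5: {5,6,8,10}
'b' @ 6: {1,3,4,7,11}  (accept∈set)
'c' @ 7: {5,6,8,10}
'b' @ 8: {1,3,4,7,11}  (accept∈set)
'c' @ 9: {5,6,8,10}
'b' @ 10: {1,3,4,7,11}  (accept∈set)
after full input: {1,3,4,7,11}  (accept=1 in)

Answer: ACCEPT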